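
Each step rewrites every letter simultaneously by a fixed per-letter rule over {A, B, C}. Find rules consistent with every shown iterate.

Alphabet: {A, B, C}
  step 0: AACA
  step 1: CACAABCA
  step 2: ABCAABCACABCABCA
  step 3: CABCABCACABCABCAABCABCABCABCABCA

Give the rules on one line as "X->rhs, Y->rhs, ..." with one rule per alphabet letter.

A->CA, B->BC, C->AB

  step 2 ⇒ step 3: ABCAABCACABCABCA ⇒ CA·BC·AB·CA·CA·BC·AB·CA·AB·CA·BC·AB·CA·BC·AB·CA
    A ↦ CA
    B ↦ BC
    C ↦ AB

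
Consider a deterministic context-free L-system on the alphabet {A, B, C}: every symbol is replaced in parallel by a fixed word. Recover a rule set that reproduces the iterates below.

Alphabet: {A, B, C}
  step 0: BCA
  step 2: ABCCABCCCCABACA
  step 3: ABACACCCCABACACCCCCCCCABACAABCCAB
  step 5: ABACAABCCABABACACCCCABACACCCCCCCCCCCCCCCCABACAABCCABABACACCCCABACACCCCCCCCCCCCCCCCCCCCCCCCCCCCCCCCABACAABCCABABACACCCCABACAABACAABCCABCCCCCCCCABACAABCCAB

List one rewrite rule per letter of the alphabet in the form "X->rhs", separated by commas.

A->AB, B->ACA, C->CC

  step 2 ⇒ step 3: ABCCABCCCCABACA ⇒ AB·ACA·CC·CC·AB·ACA·CC·CC·CC·CC·AB·ACA·AB·CC·AB
    A ↦ AB
    B ↦ ACA
    C ↦ CC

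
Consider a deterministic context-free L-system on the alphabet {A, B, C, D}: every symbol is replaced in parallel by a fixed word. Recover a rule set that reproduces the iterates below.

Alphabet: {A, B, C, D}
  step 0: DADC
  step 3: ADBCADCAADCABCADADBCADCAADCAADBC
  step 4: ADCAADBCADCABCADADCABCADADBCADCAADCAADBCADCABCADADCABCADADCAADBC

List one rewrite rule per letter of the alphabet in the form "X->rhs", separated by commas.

  step 3 ⇒ step 4: ADBCADCAADCABCADADBCADCAADCAADBC ⇒ AD·CA·AD·BC·AD·CA·BC·AD·AD·CA·BC·AD·AD·BC·AD·CA·AD·CA·AD·BC·AD·CA·BC·AD·AD·CA·BC·AD·AD·CA·AD·BC
    A ↦ AD
    B ↦ AD
    C ↦ BC
    D ↦ CA

A->AD, B->AD, C->BC, D->CA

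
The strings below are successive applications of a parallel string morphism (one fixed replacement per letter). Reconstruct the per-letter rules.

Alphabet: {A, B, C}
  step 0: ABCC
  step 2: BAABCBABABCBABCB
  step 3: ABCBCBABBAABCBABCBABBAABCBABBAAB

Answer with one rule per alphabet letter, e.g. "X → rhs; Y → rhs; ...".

A->CB, B->AB, C->BA

  step 2 ⇒ step 3: BAABCBABABCBABCB ⇒ AB·CB·CB·AB·BA·AB·CB·AB·CB·AB·BA·AB·CB·AB·BA·AB
    A ↦ CB
    B ↦ AB
    C ↦ BA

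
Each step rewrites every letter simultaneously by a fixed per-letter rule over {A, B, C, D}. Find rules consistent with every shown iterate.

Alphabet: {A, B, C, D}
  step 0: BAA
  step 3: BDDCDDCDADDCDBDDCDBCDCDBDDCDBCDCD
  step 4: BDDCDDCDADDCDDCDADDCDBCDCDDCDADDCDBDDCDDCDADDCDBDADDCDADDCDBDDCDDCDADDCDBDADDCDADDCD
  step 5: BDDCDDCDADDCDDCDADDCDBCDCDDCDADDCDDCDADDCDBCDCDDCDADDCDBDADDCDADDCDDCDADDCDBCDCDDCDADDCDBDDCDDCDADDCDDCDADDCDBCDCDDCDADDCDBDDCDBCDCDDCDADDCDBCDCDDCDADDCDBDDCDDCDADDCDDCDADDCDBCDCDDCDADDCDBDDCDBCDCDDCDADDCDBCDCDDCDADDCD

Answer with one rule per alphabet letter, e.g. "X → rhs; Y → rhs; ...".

  step 4 ⇒ step 5: BDDCDDCDADDCDDCDADDCDBCDCDDCDADDCDBDDCDDCDADDCDBDADDCDADDCDBDDCDDCDADDCDBDADDCDADDCD ⇒ BD·DCD·DCD·AD·DCD·DCD·AD·DCD·BC·DCD·DCD·AD·DCD·DCD·AD·DCD·BC·DCD·DCD·AD·DCD·BD·AD·DCD·AD·DCD·DCD·AD·DCD·BC·DCD·DCD·AD·DCD·BD·DCD·DCD·AD·DCD·DCD·AD·DCD·BC·DCD·DCD·AD·DCD·BD·DCD·BC·DCD·DCD·AD·DCD·BC·DCD·DCD·AD·DCD·BD·DCD·DCD·AD·DCD·DCD·AD·DCD·BC·DCD·DCD·AD·DCD·BD·DCD·BC·DCD·DCD·AD·DCD·BC·DCD·DCD·AD·DCD
    A ↦ BC
    B ↦ BD
    C ↦ AD
    D ↦ DCD

A->BC, B->BD, C->AD, D->DCD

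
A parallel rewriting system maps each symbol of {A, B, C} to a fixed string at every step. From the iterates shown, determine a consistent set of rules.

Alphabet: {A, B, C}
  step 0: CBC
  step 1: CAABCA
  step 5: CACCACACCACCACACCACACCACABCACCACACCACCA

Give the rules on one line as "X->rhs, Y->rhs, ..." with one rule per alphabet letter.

A->C, B->AB, C->CA

  step 0 ⇒ step 1: CBC ⇒ CA·AB·CA
    B ↦ AB
    C ↦ CA
    A ↦ C  (constrained at step 1)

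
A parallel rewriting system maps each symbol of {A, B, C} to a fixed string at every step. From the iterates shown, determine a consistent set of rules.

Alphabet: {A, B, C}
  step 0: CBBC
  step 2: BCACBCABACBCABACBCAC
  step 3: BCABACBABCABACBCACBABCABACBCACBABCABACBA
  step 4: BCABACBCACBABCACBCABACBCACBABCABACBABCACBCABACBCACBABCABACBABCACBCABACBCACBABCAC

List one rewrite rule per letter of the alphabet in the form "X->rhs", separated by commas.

A->C, B->BCA, C->BA

  step 3 ⇒ step 4: BCABACBABCABACBCACBABCABACBCACBABCABACBA ⇒ BCA·BA·C·BCA·C·BA·BCA·C·BCA·BA·C·BCA·C·BA·BCA·BA·C·BA·BCA·C·BCA·BA·C·BCA·C·BA·BCA·BA·C·BA·BCA·C·BCA·BA·C·BCA·C·BA·BCA·C
    A ↦ C
    B ↦ BCA
    C ↦ BA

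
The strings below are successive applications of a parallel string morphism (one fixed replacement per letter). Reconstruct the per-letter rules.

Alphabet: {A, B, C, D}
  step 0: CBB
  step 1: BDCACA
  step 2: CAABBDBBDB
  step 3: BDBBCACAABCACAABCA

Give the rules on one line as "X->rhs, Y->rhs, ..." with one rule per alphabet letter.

A->B, B->CA, C->BD, D->AB

  step 2 ⇒ step 3: CAABBDBBDB ⇒ BD·B·B·CA·CA·AB·CA·CA·AB·CA
    A ↦ B
    B ↦ CA
    C ↦ BD
    D ↦ AB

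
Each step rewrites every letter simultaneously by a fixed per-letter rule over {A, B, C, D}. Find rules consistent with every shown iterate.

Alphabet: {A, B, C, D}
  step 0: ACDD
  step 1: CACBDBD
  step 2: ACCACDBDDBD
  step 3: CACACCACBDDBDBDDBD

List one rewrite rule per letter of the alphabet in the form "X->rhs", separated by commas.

  step 2 ⇒ step 3: ACCACDBDDBD ⇒ C·AC·AC·C·AC·BD·D·BD·BD·D·BD
    A ↦ C
    B ↦ D
    C ↦ AC
    D ↦ BD

A->C, B->D, C->AC, D->BD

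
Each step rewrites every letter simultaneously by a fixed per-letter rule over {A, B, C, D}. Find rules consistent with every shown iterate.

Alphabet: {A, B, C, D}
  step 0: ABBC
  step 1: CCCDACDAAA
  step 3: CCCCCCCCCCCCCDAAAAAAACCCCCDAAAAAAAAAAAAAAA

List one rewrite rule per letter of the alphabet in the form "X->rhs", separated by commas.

A->CC, B->CDA, C->AA, D->BC

  step 0 ⇒ step 1: ABBC ⇒ CC·CDA·CDA·AA
    A ↦ CC
    B ↦ CDA
    C ↦ AA
    D ↦ BC  (constrained at step 1)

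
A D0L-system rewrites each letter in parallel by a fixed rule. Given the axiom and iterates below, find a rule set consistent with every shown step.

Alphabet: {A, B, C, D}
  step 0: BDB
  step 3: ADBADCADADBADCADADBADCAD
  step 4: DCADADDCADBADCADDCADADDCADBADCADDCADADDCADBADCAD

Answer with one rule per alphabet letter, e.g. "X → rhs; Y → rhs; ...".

  step 3 ⇒ step 4: ADBADCADADBADCADADBADCAD ⇒ DC·AD·AD·DC·AD·BA·DC·AD·DC·AD·AD·DC·AD·BA·DC·AD·DC·AD·AD·DC·AD·BA·DC·AD
    A ↦ DC
    B ↦ AD
    C ↦ BA
    D ↦ AD

A->DC, B->AD, C->BA, D->AD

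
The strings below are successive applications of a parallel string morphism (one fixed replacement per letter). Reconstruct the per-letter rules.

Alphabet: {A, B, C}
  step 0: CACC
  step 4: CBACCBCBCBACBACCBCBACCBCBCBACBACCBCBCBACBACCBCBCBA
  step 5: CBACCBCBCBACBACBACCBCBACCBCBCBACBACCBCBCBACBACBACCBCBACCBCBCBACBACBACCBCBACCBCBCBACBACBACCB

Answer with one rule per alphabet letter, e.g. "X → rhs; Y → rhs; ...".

  step 4 ⇒ step 5: CBACCBCBCBACBACCBCBACCBCBCBACBACCBCBCBACBACCBCBCBA ⇒ CB·A·CCB·CB·CB·A·CB·A·CB·A·CCB·CB·A·CCB·CB·CB·A·CB·A·CCB·CB·CB·A·CB·A·CB·A·CCB·CB·A·CCB·CB·CB·A·CB·A·CB·A·CCB·CB·A·CCB·CB·CB·A·CB·A·CB·A·CCB
    A ↦ CCB
    B ↦ A
    C ↦ CB

A->CCB, B->A, C->CB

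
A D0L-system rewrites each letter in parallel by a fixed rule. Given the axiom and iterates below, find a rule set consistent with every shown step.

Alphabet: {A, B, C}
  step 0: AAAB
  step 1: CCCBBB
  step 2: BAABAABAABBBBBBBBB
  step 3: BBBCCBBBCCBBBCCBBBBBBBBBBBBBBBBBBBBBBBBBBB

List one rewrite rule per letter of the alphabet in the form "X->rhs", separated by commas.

A->C, B->BBB, C->BAA

  step 2 ⇒ step 3: BAABAABAABBBBBBBBB ⇒ BBB·C·C·BBB·C·C·BBB·C·C·BBB·BBB·BBB·BBB·BBB·BBB·BBB·BBB·BBB
    A ↦ C
    B ↦ BBB
  step 1 ⇒ step 2: CCCBBB ⇒ BAA·BAA·BAA·BBB·BBB·BBB
    C ↦ BAA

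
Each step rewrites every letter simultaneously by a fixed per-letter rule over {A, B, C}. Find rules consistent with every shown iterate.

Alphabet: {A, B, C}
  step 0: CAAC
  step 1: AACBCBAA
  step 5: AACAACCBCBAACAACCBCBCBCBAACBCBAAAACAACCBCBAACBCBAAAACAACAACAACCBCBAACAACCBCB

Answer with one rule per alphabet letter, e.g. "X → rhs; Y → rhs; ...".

  step 0 ⇒ step 1: CAAC ⇒ AA·CB·CB·AA
    A ↦ CB
    C ↦ AA
    B ↦ C  (constrained at step 1)

A->CB, B->C, C->AA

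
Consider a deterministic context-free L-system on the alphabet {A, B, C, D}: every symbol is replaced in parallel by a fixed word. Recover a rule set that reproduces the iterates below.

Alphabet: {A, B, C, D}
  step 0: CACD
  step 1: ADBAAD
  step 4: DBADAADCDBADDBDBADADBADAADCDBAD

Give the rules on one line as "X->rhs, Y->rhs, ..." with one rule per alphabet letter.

A->DB, B->C, C->A, D->AD

  step 0 ⇒ step 1: CACD ⇒ A·DB·A·AD
    A ↦ DB
    C ↦ A
    D ↦ AD
    B ↦ C  (constrained at step 1)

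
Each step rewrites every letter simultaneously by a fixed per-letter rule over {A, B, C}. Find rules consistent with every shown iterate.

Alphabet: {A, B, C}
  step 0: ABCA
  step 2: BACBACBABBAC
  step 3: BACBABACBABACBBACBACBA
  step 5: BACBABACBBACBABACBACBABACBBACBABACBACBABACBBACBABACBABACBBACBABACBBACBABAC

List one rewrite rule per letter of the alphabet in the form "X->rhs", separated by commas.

  step 2 ⇒ step 3: BACBACBABBAC ⇒ BAC·B·A·BAC·B·A·BAC·B·BAC·BAC·B·A
    A ↦ B
    B ↦ BAC
    C ↦ A

A->B, B->BAC, C->A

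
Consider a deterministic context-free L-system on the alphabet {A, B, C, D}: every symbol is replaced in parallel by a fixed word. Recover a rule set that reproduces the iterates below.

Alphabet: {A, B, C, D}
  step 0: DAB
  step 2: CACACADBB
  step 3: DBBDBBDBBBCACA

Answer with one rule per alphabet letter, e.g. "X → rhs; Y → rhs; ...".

  step 2 ⇒ step 3: CACACADBB ⇒ D·BB·D·BB·D·BB·B·CA·CA
    A ↦ BB
    B ↦ CA
    C ↦ D
    D ↦ B

A->BB, B->CA, C->D, D->B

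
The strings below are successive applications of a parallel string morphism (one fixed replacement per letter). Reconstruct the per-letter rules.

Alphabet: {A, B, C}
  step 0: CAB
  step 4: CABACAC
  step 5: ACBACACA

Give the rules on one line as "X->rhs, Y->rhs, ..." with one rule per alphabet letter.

  step 4 ⇒ step 5: CABACAC ⇒ A·C·BA·C·A·C·A
    A ↦ C
    B ↦ BA
    C ↦ A

A->C, B->BA, C->A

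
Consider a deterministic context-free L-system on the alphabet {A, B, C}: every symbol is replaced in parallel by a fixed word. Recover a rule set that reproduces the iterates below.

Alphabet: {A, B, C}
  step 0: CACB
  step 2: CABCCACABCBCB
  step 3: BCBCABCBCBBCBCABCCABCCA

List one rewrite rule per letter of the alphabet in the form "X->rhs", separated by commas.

A->B, B->CA, C->BC

  step 2 ⇒ step 3: CABCCACABCBCB ⇒ BC·B·CA·BC·BC·B·BC·B·CA·BC·CA·BC·CA
    A ↦ B
    B ↦ CA
    C ↦ BC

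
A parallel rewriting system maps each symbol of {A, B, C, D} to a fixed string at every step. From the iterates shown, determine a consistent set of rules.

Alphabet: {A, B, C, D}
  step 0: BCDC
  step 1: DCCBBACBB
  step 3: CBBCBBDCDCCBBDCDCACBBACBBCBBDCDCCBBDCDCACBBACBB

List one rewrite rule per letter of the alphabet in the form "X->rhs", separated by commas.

A->CBB, B->DC, C->CBB, D->A

  step 0 ⇒ step 1: BCDC ⇒ DC·CBB·A·CBB
    B ↦ DC
    C ↦ CBB
    D ↦ A
    A ↦ CBB  (constrained at step 1)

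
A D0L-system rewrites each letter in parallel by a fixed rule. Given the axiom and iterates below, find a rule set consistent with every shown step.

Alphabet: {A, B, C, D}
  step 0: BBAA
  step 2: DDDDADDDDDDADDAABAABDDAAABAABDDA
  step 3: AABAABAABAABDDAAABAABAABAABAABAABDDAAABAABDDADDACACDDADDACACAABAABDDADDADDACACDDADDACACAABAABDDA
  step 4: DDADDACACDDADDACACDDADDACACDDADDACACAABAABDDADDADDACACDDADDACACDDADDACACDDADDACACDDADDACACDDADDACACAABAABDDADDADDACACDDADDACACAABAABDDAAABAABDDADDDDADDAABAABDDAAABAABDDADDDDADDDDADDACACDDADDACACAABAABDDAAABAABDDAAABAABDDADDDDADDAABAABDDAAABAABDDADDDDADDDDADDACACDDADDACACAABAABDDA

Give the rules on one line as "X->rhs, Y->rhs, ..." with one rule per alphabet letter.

A->DDA, B->CAC, C->DD, D->AAB

  step 3 ⇒ step 4: AABAABAABAABDDAAABAABAABAABAABAABDDAAABAABDDADDACACDDADDACACAABAABDDADDADDACACDDADDACACAABAABDDA ⇒ DDA·DDA·CAC·DDA·DDA·CAC·DDA·DDA·CAC·DDA·DDA·CAC·AAB·AAB·DDA·DDA·DDA·CAC·DDA·DDA·CAC·DDA·DDA·CAC·DDA·DDA·CAC·DDA·DDA·CAC·DDA·DDA·CAC·AAB·AAB·DDA·DDA·DDA·CAC·DDA·DDA·CAC·AAB·AAB·DDA·AAB·AAB·DDA·DD·DDA·DD·AAB·AAB·DDA·AAB·AAB·DDA·DD·DDA·DD·DDA·DDA·CAC·DDA·DDA·CAC·AAB·AAB·DDA·AAB·AAB·DDA·AAB·AAB·DDA·DD·DDA·DD·AAB·AAB·DDA·AAB·AAB·DDA·DD·DDA·DD·DDA·DDA·CAC·DDA·DDA·CAC·AAB·AAB·DDA
    A ↦ DDA
    B ↦ CAC
    C ↦ DD
    D ↦ AAB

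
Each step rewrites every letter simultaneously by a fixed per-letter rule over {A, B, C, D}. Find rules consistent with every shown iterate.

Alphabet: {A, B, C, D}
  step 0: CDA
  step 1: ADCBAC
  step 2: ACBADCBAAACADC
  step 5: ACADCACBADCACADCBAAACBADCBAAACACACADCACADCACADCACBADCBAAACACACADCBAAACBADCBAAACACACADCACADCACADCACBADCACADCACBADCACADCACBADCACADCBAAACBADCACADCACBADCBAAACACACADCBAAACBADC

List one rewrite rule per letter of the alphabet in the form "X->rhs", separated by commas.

  step 1 ⇒ step 2: ADCBAC ⇒ AC·B·ADC·BAA·AC·ADC
    A ↦ AC
    B ↦ BAA
    C ↦ ADC
    D ↦ B

A->AC, B->BAA, C->ADC, D->B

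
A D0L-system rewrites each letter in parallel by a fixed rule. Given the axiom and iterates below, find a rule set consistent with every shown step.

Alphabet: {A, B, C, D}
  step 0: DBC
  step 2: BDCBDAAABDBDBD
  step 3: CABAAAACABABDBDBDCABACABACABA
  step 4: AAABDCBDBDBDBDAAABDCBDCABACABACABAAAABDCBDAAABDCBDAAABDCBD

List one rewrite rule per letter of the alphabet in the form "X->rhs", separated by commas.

  step 3 ⇒ step 4: CABAAAACABABDBDBDCABACABACABA ⇒ AAA·BD·C·BD·BD·BD·BD·AAA·BD·C·BD·C·ABA·C·ABA·C·ABA·AAA·BD·C·BD·AAA·BD·C·BD·AAA·BD·C·BD
    A ↦ BD
    B ↦ C
    C ↦ AAA
    D ↦ ABA

A->BD, B->C, C->AAA, D->ABA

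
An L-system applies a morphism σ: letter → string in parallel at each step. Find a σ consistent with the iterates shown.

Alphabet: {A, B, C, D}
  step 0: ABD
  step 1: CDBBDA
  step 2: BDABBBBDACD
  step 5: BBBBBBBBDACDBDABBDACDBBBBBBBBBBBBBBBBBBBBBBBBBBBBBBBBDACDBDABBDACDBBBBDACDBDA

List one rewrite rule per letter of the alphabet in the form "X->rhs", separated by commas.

A->CD, B->BB, C->B, D->DA

  step 1 ⇒ step 2: CDBBDA ⇒ B·DA·BB·BB·DA·CD
    A ↦ CD
    B ↦ BB
    C ↦ B
    D ↦ DA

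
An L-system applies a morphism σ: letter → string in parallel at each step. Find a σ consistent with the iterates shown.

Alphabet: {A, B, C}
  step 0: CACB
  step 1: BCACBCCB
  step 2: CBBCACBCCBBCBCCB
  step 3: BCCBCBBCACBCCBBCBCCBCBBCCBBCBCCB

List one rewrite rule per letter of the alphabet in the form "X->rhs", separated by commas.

  step 2 ⇒ step 3: CBBCACBCCBBCBCCB ⇒ BC·CB·CB·BC·AC·BC·CB·BC·BC·CB·CB·BC·CB·BC·BC·CB
    A ↦ AC
    B ↦ CB
    C ↦ BC

A->AC, B->CB, C->BC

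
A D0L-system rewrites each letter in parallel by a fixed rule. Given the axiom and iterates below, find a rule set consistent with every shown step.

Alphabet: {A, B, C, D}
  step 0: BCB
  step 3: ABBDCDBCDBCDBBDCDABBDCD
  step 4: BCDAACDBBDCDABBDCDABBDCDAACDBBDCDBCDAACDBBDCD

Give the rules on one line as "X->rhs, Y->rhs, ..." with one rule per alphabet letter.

A->BCD, B->A, C->BBD, D->CD

  step 3 ⇒ step 4: ABBDCDBCDBCDBBDCDABBDCD ⇒ BCD·A·A·CD·BBD·CD·A·BBD·CD·A·BBD·CD·A·A·CD·BBD·CD·BCD·A·A·CD·BBD·CD
    A ↦ BCD
    B ↦ A
    C ↦ BBD
    D ↦ CD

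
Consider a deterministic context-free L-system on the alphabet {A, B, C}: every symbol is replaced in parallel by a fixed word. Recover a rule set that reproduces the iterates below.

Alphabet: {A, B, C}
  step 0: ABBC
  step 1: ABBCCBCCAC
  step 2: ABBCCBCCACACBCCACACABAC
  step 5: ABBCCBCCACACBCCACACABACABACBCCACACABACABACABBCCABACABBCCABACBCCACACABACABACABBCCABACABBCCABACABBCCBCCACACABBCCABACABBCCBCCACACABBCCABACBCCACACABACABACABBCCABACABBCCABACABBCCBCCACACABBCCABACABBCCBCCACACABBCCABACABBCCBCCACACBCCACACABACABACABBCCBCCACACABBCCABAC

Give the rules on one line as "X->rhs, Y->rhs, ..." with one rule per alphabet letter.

  step 1 ⇒ step 2: ABBCCBCCAC ⇒ AB·BCC·BCC·AC·AC·BCC·AC·AC·AB·AC
    A ↦ AB
    B ↦ BCC
    C ↦ AC

A->AB, B->BCC, C->AC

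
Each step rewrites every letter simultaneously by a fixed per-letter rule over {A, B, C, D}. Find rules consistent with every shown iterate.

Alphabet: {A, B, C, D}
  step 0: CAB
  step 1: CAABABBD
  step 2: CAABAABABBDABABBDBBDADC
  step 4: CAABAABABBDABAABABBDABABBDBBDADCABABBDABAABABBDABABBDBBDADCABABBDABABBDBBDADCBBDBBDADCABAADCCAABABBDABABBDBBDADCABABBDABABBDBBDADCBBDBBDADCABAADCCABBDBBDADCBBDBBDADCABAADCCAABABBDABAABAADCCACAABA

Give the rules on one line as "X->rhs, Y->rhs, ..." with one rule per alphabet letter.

A->ABA, B->BBD, C->CA, D->ADC

  step 1 ⇒ step 2: CAABABBD ⇒ CA·ABA·ABA·BBD·ABA·BBD·BBD·ADC
    A ↦ ABA
    B ↦ BBD
    C ↦ CA
    D ↦ ADC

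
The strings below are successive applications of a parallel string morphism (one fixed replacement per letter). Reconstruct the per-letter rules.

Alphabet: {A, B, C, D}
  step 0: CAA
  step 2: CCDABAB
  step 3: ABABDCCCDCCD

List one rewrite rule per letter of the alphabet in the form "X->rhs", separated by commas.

  step 2 ⇒ step 3: CCDABAB ⇒ AB·AB·DC·C·CD·C·CD
    A ↦ C
    B ↦ CD
    C ↦ AB
    D ↦ DC

A->C, B->CD, C->AB, D->DC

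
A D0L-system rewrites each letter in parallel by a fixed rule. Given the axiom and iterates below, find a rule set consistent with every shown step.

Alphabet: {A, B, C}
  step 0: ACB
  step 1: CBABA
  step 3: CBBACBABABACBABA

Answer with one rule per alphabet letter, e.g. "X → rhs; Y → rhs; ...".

  step 0 ⇒ step 1: ACB ⇒ CB·A·BA
    A ↦ CB
    B ↦ BA
    C ↦ A

A->CB, B->BA, C->A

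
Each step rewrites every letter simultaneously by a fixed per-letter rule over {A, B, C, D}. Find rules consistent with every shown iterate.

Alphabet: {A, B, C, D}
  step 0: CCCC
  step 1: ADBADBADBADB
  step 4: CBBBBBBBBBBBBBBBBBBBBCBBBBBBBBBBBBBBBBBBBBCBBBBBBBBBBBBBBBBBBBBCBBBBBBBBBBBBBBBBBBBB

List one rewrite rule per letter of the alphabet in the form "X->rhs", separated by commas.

A->C, B->BB, C->ADB, D->BB

  step 0 ⇒ step 1: CCCC ⇒ ADB·ADB·ADB·ADB
    C ↦ ADB
    A ↦ C  (constrained at step 1)
    B ↦ BB  (constrained at step 1)
    D ↦ BB  (constrained at step 1)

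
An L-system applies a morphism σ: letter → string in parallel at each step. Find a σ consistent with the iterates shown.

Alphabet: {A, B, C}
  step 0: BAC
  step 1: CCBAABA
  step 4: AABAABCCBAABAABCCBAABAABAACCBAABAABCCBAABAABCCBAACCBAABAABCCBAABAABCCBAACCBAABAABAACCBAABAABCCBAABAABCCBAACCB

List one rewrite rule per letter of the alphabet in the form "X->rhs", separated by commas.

  step 0 ⇒ step 1: BAC ⇒ CCB·AAB·A
    A ↦ AAB
    B ↦ CCB
    C ↦ A

A->AAB, B->CCB, C->A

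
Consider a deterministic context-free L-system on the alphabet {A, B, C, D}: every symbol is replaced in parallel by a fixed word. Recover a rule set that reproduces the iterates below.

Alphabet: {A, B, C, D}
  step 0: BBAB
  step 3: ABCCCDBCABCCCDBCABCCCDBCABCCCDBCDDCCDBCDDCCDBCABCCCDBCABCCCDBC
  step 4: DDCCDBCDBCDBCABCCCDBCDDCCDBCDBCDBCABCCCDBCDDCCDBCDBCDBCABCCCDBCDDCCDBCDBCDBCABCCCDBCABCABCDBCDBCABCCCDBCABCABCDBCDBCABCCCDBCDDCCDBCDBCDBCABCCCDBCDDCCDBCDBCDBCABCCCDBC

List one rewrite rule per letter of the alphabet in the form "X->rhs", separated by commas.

A->DD, B->CC, C->DBC, D->ABC

  step 3 ⇒ step 4: ABCCCDBCABCCCDBCABCCCDBCABCCCDBCDDCCDBCDDCCDBCABCCCDBCABCCCDBC ⇒ DD·CC·DBC·DBC·DBC·ABC·CC·DBC·DD·CC·DBC·DBC·DBC·ABC·CC·DBC·DD·CC·DBC·DBC·DBC·ABC·CC·DBC·DD·CC·DBC·DBC·DBC·ABC·CC·DBC·ABC·ABC·DBC·DBC·ABC·CC·DBC·ABC·ABC·DBC·DBC·ABC·CC·DBC·DD·CC·DBC·DBC·DBC·ABC·CC·DBC·DD·CC·DBC·DBC·DBC·ABC·CC·DBC
    A ↦ DD
    B ↦ CC
    C ↦ DBC
    D ↦ ABC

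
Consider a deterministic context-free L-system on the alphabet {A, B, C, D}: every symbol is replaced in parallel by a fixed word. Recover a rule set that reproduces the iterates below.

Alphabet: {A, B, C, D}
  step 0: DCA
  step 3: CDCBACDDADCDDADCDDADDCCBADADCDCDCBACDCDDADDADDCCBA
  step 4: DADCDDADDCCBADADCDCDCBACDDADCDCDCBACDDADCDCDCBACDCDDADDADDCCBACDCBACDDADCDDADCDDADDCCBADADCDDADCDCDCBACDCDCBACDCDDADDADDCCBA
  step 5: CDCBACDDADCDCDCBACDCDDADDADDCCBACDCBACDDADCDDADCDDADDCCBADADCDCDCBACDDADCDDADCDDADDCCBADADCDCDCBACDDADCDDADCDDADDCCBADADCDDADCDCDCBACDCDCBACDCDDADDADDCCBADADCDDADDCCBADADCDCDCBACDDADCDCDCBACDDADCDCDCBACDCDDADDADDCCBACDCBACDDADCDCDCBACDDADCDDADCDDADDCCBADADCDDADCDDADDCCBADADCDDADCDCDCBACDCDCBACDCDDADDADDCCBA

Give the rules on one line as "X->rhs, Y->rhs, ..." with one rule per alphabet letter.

A->CBA, B->DC, C->DAD, D->CD

  step 4 ⇒ step 5: DADCDDADDCCBADADCDCDCBACDDADCDCDCBACDDADCDCDCBACDCDDADDADDCCBACDCBACDDADCDDADCDDADDCCBADADCDDADCDCDCBACDCDCBACDCDDADDADDCCBA ⇒ CD·CBA·CD·DAD·CD·CD·CBA·CD·CD·DAD·DAD·DC·CBA·CD·CBA·CD·DAD·CD·DAD·CD·DAD·DC·CBA·DAD·CD·CD·CBA·CD·DAD·CD·DAD·CD·DAD·DC·CBA·DAD·CD·CD·CBA·CD·DAD·CD·DAD·CD·DAD·DC·CBA·DAD·CD·DAD·CD·CD·CBA·CD·CD·CBA·CD·CD·DAD·DAD·DC·CBA·DAD·CD·DAD·DC·CBA·DAD·CD·CD·CBA·CD·DAD·CD·CD·CBA·CD·DAD·CD·CD·CBA·CD·CD·DAD·DAD·DC·CBA·CD·CBA·CD·DAD·CD·CD·CBA·CD·DAD·CD·DAD·CD·DAD·DC·CBA·DAD·CD·DAD·CD·DAD·DC·CBA·DAD·CD·DAD·CD·CD·CBA·CD·CD·CBA·CD·CD·DAD·DAD·DC·CBA
    A ↦ CBA
    B ↦ DC
    C ↦ DAD
    D ↦ CD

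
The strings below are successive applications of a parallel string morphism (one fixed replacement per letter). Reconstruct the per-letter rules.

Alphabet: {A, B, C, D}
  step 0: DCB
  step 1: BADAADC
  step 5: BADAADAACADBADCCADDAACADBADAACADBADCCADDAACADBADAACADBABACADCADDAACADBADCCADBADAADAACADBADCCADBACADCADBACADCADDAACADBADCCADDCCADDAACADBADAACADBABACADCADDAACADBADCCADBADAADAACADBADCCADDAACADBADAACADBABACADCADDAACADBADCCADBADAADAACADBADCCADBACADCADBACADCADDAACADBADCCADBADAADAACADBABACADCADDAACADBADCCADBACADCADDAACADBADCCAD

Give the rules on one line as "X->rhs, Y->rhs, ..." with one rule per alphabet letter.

  step 0 ⇒ step 1: DCB ⇒ BA·DAA·DC
    B ↦ DC
    C ↦ DAA
    D ↦ BA
    A ↦ CAD  (constrained at step 1)

A->CAD, B->DC, C->DAA, D->BA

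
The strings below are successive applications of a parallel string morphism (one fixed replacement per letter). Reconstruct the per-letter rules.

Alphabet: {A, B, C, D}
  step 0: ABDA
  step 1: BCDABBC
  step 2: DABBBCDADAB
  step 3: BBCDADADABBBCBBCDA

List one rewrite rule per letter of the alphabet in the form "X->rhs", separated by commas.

  step 2 ⇒ step 3: DABBBCDADAB ⇒ B·BC·DA·DA·DA·B·B·BC·B·BC·DA
    A ↦ BC
    B ↦ DA
    C ↦ B
    D ↦ B

A->BC, B->DA, C->B, D->B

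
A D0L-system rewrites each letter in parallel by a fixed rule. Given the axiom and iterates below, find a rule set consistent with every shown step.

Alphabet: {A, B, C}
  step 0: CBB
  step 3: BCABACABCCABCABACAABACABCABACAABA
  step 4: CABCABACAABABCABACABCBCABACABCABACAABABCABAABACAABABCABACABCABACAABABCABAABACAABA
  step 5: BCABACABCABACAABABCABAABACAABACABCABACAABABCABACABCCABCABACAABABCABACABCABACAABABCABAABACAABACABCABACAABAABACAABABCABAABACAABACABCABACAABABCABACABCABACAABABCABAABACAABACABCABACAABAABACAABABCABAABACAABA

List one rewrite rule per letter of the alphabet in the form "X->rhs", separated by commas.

  step 4 ⇒ step 5: CABCABACAABABCABACABCBCABACABCABACAABABCABAABACAABABCABACABCABACAABABCABAABACAABA ⇒ BC·ABA·CA·BC·ABA·CA·ABA·BC·ABA·ABA·CA·ABA·CA·BC·ABA·CA·ABA·BC·ABA·CA·BC·CA·BC·ABA·CA·ABA·BC·ABA·CA·BC·ABA·CA·ABA·BC·ABA·ABA·CA·ABA·CA·BC·ABA·CA·ABA·ABA·CA·ABA·BC·ABA·ABA·CA·ABA·CA·BC·ABA·CA·ABA·BC·ABA·CA·BC·ABA·CA·ABA·BC·ABA·ABA·CA·ABA·CA·BC·ABA·CA·ABA·ABA·CA·ABA·BC·ABA·ABA·CA·ABA
    A ↦ ABA
    B ↦ CA
    C ↦ BC

A->ABA, B->CA, C->BC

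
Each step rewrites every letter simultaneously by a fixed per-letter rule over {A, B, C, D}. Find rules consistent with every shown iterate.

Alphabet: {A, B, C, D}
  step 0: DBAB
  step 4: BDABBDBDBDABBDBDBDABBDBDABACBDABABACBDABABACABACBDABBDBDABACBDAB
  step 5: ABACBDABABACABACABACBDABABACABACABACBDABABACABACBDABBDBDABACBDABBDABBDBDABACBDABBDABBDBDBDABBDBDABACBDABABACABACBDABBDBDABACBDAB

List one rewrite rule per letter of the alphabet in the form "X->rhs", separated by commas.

  step 4 ⇒ step 5: BDABBDBDBDABBDBDBDABBDBDABACBDABABACBDABABACABACBDABBDBDABACBDAB ⇒ AB·AC·BD·AB·AB·AC·AB·AC·AB·AC·BD·AB·AB·AC·AB·AC·AB·AC·BD·AB·AB·AC·AB·AC·BD·AB·BD·BD·AB·AC·BD·AB·BD·AB·BD·BD·AB·AC·BD·AB·BD·AB·BD·BD·BD·AB·BD·BD·AB·AC·BD·AB·AB·AC·AB·AC·BD·AB·BD·BD·AB·AC·BD·AB
    A ↦ BD
    B ↦ AB
    C ↦ BD
    D ↦ AC

A->BD, B->AB, C->BD, D->AC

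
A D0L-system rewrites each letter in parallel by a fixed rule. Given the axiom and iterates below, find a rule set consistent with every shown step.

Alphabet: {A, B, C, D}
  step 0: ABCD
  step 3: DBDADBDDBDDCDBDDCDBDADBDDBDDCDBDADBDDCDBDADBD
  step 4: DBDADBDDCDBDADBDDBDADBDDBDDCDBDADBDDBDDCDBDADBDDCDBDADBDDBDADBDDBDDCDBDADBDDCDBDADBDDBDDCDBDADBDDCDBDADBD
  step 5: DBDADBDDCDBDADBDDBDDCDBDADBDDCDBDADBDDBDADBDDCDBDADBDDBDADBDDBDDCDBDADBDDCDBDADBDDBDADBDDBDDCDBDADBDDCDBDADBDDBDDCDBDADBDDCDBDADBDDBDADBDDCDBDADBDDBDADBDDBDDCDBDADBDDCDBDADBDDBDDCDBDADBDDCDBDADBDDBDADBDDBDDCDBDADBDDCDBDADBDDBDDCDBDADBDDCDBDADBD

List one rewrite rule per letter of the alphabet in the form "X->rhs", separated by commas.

A->DC, B->A, C->DC, D->DBD

  step 4 ⇒ step 5: DBDADBDDCDBDADBDDBDADBDDBDDCDBDADBDDBDDCDBDADBDDCDBDADBDDBDADBDDBDDCDBDADBDDCDBDADBDDBDDCDBDADBDDCDBDADBD ⇒ DBD·A·DBD·DC·DBD·A·DBD·DBD·DC·DBD·A·DBD·DC·DBD·A·DBD·DBD·A·DBD·DC·DBD·A·DBD·DBD·A·DBD·DBD·DC·DBD·A·DBD·DC·DBD·A·DBD·DBD·A·DBD·DBD·DC·DBD·A·DBD·DC·DBD·A·DBD·DBD·DC·DBD·A·DBD·DC·DBD·A·DBD·DBD·A·DBD·DC·DBD·A·DBD·DBD·A·DBD·DBD·DC·DBD·A·DBD·DC·DBD·A·DBD·DBD·DC·DBD·A·DBD·DC·DBD·A·DBD·DBD·A·DBD·DBD·DC·DBD·A·DBD·DC·DBD·A·DBD·DBD·DC·DBD·A·DBD·DC·DBD·A·DBD
    A ↦ DC
    B ↦ A
    C ↦ DC
    D ↦ DBD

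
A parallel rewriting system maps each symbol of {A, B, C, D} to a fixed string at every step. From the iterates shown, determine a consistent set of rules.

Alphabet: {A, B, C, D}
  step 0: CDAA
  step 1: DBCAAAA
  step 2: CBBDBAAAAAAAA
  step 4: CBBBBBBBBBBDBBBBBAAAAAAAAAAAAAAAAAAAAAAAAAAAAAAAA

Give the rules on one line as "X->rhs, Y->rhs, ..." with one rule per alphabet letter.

A->AA, B->BB, C->DB, D->C

  step 1 ⇒ step 2: DBCAAAA ⇒ C·BB·DB·AA·AA·AA·AA
    A ↦ AA
    B ↦ BB
    C ↦ DB
    D ↦ C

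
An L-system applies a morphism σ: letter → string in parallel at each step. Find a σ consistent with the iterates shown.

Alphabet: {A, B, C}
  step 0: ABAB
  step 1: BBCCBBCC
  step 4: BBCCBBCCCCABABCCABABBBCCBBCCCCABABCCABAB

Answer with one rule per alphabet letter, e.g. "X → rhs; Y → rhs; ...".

A->BBC, B->C, C->AB

  step 0 ⇒ step 1: ABAB ⇒ BBC·C·BBC·C
    A ↦ BBC
    B ↦ C
    C ↦ AB  (constrained at step 1)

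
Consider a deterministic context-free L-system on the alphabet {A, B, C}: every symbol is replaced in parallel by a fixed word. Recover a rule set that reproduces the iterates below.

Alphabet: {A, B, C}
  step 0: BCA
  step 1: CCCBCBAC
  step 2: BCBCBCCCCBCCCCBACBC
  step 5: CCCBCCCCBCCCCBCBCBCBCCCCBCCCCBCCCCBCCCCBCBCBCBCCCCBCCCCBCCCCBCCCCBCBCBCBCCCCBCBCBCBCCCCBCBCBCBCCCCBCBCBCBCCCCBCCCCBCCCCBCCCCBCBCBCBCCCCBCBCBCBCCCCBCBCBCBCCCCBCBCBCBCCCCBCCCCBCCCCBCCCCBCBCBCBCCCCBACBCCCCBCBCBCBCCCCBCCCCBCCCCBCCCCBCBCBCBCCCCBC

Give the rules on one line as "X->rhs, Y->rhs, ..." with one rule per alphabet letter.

  step 1 ⇒ step 2: CCCBCBAC ⇒ BC·BC·BC·CCC·BC·CCC·BAC·BC
    A ↦ BAC
    B ↦ CCC
    C ↦ BC

A->BAC, B->CCC, C->BC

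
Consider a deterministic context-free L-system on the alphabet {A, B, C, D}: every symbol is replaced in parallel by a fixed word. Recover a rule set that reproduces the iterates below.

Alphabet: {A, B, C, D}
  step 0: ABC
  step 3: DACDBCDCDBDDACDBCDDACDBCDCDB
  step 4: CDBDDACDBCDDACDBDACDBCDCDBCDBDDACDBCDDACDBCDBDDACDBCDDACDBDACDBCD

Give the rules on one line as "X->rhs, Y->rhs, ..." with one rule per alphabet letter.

  step 3 ⇒ step 4: DACDBCDCDBDDACDBCDDACDBCDCDB ⇒ CDB·D·DA·CDB·CD·DA·CDB·DA·CDB·CD·CDB·CDB·D·DA·CDB·CD·DA·CDB·CDB·D·DA·CDB·CD·DA·CDB·DA·CDB·CD
    A ↦ D
    B ↦ CD
    C ↦ DA
    D ↦ CDB

A->D, B->CD, C->DA, D->CDB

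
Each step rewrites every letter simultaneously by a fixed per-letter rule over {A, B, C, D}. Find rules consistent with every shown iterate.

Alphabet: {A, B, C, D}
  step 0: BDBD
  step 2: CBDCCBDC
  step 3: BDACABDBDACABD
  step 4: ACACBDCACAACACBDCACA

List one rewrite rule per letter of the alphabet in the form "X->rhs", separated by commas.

A->C, B->A, C->BD, D->CA

  step 3 ⇒ step 4: BDACABDBDACABD ⇒ A·CA·C·BD·C·A·CA·A·CA·C·BD·C·A·CA
    A ↦ C
    B ↦ A
    C ↦ BD
    D ↦ CA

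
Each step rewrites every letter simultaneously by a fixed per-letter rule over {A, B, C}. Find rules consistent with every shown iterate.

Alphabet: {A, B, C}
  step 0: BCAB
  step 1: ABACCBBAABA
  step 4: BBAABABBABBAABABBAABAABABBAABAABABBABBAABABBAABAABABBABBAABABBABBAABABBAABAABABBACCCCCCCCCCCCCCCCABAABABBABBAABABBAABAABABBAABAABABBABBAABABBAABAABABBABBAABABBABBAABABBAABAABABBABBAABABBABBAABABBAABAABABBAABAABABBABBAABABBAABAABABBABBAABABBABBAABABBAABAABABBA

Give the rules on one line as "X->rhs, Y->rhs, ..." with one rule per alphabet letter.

A->BBA, B->ABA, C->CC

  step 0 ⇒ step 1: BCAB ⇒ ABA·CC·BBA·ABA
    A ↦ BBA
    B ↦ ABA
    C ↦ CC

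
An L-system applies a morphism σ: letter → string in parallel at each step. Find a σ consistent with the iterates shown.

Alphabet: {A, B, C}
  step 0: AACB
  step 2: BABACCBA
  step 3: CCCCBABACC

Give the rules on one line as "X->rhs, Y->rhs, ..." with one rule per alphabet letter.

A->C, B->C, C->BA

  step 2 ⇒ step 3: BABACCBA ⇒ C·C·C·C·BA·BA·C·C
    A ↦ C
    B ↦ C
    C ↦ BA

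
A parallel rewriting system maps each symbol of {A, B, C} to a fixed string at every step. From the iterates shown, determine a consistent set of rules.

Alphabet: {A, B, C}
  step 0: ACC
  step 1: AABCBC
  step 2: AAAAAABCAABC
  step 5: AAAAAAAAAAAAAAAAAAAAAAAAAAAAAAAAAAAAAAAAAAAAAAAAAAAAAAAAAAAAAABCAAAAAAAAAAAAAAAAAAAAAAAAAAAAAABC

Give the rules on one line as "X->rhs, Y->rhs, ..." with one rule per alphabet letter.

A->AA, B->AA, C->BC

  step 1 ⇒ step 2: AABCBC ⇒ AA·AA·AA·BC·AA·BC
    A ↦ AA
    B ↦ AA
    C ↦ BC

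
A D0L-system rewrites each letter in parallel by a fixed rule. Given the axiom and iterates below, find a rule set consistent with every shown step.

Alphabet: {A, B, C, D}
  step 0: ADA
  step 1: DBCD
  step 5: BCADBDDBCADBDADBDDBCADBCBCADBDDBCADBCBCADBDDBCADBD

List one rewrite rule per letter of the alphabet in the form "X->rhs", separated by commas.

  step 0 ⇒ step 1: ADA ⇒ D·BC·D
    A ↦ D
    D ↦ BC
    B ↦ AD  (constrained at step 1)
    C ↦ BD  (constrained at step 1)

A->D, B->AD, C->BD, D->BC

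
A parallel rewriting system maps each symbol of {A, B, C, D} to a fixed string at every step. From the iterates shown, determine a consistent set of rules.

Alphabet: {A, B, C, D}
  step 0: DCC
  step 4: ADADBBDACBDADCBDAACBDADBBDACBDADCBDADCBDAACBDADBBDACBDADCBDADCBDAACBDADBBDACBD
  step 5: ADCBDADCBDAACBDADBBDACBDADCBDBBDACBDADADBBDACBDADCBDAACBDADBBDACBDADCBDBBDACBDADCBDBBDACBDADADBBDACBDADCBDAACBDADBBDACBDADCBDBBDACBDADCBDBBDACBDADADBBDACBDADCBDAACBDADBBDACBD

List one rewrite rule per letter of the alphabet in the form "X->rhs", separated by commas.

A->AD, B->A, C->BBD, D->CBD

  step 4 ⇒ step 5: ADADBBDACBDADCBDAACBDADBBDACBDADCBDADCBDAACBDADBBDACBDADCBDADCBDAACBDADBBDACBD ⇒ AD·CBD·AD·CBD·A·A·CBD·AD·BBD·A·CBD·AD·CBD·BBD·A·CBD·AD·AD·BBD·A·CBD·AD·CBD·A·A·CBD·AD·BBD·A·CBD·AD·CBD·BBD·A·CBD·AD·CBD·BBD·A·CBD·AD·AD·BBD·A·CBD·AD·CBD·A·A·CBD·AD·BBD·A·CBD·AD·CBD·BBD·A·CBD·AD·CBD·BBD·A·CBD·AD·AD·BBD·A·CBD·AD·CBD·A·A·CBD·AD·BBD·A·CBD
    A ↦ AD
    B ↦ A
    C ↦ BBD
    D ↦ CBD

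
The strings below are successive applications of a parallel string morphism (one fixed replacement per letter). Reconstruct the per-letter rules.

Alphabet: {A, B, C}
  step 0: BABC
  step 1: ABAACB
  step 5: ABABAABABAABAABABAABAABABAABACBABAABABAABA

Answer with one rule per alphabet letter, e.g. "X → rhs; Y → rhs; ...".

A->BA, B->A, C->CB

  step 0 ⇒ step 1: BABC ⇒ A·BA·A·CB
    A ↦ BA
    B ↦ A
    C ↦ CB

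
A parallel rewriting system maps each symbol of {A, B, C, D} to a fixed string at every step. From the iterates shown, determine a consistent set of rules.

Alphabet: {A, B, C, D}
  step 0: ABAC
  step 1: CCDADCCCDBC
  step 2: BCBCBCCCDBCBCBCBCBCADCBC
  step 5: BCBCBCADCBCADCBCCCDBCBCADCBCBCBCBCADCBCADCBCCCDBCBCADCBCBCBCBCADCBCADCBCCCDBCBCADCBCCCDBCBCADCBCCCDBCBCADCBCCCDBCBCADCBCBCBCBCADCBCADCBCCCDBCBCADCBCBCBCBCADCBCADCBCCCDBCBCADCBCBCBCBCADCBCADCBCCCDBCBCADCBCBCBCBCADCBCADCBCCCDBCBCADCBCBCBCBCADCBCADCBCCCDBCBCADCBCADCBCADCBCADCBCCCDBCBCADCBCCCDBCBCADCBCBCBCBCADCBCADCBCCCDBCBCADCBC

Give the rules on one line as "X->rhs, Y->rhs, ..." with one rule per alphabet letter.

  step 1 ⇒ step 2: CCDADCCCDBC ⇒ BC·BC·BC·CCD·BC·BC·BC·BC·BC·ADC·BC
    A ↦ CCD
    B ↦ ADC
    C ↦ BC
    D ↦ BC

A->CCD, B->ADC, C->BC, D->BC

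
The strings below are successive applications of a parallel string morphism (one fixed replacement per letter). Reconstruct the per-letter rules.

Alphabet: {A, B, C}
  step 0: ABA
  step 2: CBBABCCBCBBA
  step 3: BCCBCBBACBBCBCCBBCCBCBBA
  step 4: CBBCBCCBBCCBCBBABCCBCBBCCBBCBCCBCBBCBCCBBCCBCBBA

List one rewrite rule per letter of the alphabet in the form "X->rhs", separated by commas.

  step 3 ⇒ step 4: BCCBCBBACBBCBCCBBCCBCBBA ⇒ CB·BC·BC·CB·BC·CB·CB·BA·BC·CB·CB·BC·CB·BC·BC·CB·CB·BC·BC·CB·BC·CB·CB·BA
    A ↦ BA
    B ↦ CB
    C ↦ BC

A->BA, B->CB, C->BC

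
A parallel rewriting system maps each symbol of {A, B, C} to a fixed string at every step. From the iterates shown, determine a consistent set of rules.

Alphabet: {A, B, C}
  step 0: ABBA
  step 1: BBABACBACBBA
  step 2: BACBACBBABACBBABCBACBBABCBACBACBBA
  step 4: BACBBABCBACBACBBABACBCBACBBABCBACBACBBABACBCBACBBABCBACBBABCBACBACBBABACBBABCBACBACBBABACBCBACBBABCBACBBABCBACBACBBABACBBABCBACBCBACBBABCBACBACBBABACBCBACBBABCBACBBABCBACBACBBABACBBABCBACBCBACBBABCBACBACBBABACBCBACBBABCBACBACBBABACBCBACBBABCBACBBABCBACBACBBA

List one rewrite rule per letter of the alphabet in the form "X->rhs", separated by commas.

  step 1 ⇒ step 2: BBABACBACBBA ⇒ BAC·BAC·BBA·BAC·BBA·BC·BAC·BBA·BC·BAC·BAC·BBA
    A ↦ BBA
    B ↦ BAC
    C ↦ BC

A->BBA, B->BAC, C->BC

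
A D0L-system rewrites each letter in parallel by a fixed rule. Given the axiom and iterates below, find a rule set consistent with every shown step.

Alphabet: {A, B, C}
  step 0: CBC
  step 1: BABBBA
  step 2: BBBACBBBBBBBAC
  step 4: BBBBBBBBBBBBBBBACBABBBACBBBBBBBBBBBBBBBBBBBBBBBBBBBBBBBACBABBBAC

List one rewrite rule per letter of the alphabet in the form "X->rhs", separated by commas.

  step 1 ⇒ step 2: BABBBA ⇒ BB·BAC·BB·BB·BB·BAC
    A ↦ BAC
    B ↦ BB
  step 0 ⇒ step 1: CBC ⇒ BA·BB·BA
    C ↦ BA

A->BAC, B->BB, C->BA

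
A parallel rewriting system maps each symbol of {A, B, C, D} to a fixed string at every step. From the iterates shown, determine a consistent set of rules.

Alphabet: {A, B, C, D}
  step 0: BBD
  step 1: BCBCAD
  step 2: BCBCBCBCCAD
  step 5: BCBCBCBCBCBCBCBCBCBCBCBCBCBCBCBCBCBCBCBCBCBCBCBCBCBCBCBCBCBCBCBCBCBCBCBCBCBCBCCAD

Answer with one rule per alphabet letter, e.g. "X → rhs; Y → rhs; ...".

A->C, B->BC, C->BC, D->AD

  step 1 ⇒ step 2: BCBCAD ⇒ BC·BC·BC·BC·C·AD
    A ↦ C
    B ↦ BC
    C ↦ BC
    D ↦ AD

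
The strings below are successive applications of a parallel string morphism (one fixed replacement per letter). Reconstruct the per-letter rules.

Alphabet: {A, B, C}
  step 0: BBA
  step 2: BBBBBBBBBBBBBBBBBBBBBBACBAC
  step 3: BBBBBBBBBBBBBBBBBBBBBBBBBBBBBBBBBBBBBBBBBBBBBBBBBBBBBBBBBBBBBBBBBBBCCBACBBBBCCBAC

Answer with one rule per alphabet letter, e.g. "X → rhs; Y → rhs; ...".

A->BCC, B->BBB, C->BAC

  step 2 ⇒ step 3: BBBBBBBBBBBBBBBBBBBBBBACBAC ⇒ BBB·BBB·BBB·BBB·BBB·BBB·BBB·BBB·BBB·BBB·BBB·BBB·BBB·BBB·BBB·BBB·BBB·BBB·BBB·BBB·BBB·BBB·BCC·BAC·BBB·BCC·BAC
    A ↦ BCC
    B ↦ BBB
    C ↦ BAC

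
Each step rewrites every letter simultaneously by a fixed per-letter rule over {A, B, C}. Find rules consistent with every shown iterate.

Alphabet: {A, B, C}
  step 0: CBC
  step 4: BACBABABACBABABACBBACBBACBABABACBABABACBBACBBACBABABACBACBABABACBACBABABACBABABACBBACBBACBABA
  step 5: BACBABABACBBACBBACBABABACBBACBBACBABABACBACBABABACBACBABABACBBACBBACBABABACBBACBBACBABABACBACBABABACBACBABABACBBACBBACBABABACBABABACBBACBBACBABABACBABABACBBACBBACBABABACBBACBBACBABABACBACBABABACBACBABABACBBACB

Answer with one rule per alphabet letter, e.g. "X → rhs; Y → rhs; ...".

A->B, B->BAC, C->ABA

  step 4 ⇒ step 5: BACBABABACBABABACBBACBBACBABABACBABABACBBACBBACBABABACBACBABABACBACBABABACBABABACBBACBBACBABA ⇒ BAC·B·ABA·BAC·B·BAC·B·BAC·B·ABA·BAC·B·BAC·B·BAC·B·ABA·BAC·BAC·B·ABA·BAC·BAC·B·ABA·BAC·B·BAC·B·BAC·B·ABA·BAC·B·BAC·B·BAC·B·ABA·BAC·BAC·B·ABA·BAC·BAC·B·ABA·BAC·B·BAC·B·BAC·B·ABA·BAC·B·ABA·BAC·B·BAC·B·BAC·B·ABA·BAC·B·ABA·BAC·B·BAC·B·BAC·B·ABA·BAC·B·BAC·B·BAC·B·ABA·BAC·BAC·B·ABA·BAC·BAC·B·ABA·BAC·B·BAC·B
    A ↦ B
    B ↦ BAC
    C ↦ ABA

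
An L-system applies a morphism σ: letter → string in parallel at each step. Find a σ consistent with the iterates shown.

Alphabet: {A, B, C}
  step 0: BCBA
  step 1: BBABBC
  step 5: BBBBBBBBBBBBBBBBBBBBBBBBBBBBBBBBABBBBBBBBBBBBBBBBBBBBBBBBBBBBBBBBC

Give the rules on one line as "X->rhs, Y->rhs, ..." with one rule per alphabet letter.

  step 0 ⇒ step 1: BCBA ⇒ BB·A·BB·C
    A ↦ C
    B ↦ BB
    C ↦ A

A->C, B->BB, C->A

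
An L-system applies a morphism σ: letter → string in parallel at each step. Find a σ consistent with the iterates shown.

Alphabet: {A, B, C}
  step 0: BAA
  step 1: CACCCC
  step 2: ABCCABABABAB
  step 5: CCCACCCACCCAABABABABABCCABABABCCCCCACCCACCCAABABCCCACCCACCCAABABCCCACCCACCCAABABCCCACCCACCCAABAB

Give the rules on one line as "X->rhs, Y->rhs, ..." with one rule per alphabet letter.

  step 1 ⇒ step 2: CACCCC ⇒ AB·CC·AB·AB·AB·AB
    A ↦ CC
    C ↦ AB
  step 0 ⇒ step 1: BAA ⇒ CA·CC·CC
    B ↦ CA

A->CC, B->CA, C->AB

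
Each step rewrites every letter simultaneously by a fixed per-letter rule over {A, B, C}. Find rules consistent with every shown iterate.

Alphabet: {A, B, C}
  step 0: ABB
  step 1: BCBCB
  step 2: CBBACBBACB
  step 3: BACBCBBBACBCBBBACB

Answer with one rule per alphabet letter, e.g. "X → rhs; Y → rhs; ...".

  step 2 ⇒ step 3: CBBACBBACB ⇒ BA·CB·CB·B·BA·CB·CB·B·BA·CB
    A ↦ B
    B ↦ CB
    C ↦ BA

A->B, B->CB, C->BA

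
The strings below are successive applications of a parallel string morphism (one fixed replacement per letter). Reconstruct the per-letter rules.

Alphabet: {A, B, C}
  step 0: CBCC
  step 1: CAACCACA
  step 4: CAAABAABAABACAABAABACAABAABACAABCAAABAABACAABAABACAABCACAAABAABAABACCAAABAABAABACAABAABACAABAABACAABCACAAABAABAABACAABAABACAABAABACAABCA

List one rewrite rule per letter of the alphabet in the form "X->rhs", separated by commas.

  step 0 ⇒ step 1: CBCC ⇒ CA·AC·CA·CA
    B ↦ AC
    C ↦ CA
    A ↦ AAB  (constrained at step 1)

A->AAB, B->AC, C->CA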